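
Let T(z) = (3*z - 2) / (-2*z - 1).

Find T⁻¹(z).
Set w = T(z) = (3*z - 2) / (-2*z - 1) and solve for z:
  w*(-2*z - 1) = 3*z - 2
  -w + z*(-2*w - 3) + 2 = 0
  z*(-2*w - 3) = w - 2
  z = (2 - w)/(2*w + 3)
Renaming the variable, T⁻¹(z) = (-z + 2)/(2*z + 3).
(Check: ad - bc = -7 ≠ 0, so T is invertible.)

Final answer: (-z + 2)/(2*z + 3)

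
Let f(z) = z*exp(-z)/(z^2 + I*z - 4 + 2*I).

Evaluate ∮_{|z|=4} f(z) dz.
By the residue theorem, ∮_C f(z) dz = 2πi · (sum of the residues of f at the poles inside |z| = 4).

The denominator factors as (z + 2)*(z - 2 + I), so the singularities of f are simple poles at z = -2, z = 2 - I.
  |-2|² = 4 < 16 = 4², so this pole is inside the contour.
  |2 - I|² = 5 < 16 = 4², so this pole is inside the contour.

With P(z) = z*exp(-z) and Q(z) = z^2 + I*z - 4 + 2*I, each pole is simple, so Res(f, z₀) = P(z₀)/Q'(z₀) with Q'(z) = 2*z + I.
  Res(f, -2) = P(-2)/Q'(-2) = (-2*exp(2))/(-4 + I) = (8/17 + 2*I/17)*exp(2)
  Res(f, 2 - I) = P(2 - I)/Q'(2 - I) = ((2 - I)*exp(-2 + I))/(4 - I) = (9/17 - 2*I/17)*exp(-2 + I)

Sum of residues inside C: (9/17 - 2*I/17)*exp(-2 + I) + (8/17 + 2*I/17)*exp(2)
∮_C f(z) dz = 2πi · ((9/17 - 2*I/17)*exp(-2 + I) + (8/17 + 2*I/17)*exp(2)) = pi*(4/17 + 18*I/17)*exp(-2 + I) + pi*(-4/17 + 16*I/17)*exp(2)

Final answer: pi*(4/17 + 18*I/17)*exp(-2 + I) + pi*(-4/17 + 16*I/17)*exp(2)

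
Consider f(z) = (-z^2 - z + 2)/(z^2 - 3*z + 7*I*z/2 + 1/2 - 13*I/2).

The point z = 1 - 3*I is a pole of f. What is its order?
1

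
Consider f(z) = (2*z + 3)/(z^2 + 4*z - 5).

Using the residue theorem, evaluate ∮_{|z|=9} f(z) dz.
By the residue theorem, ∮_C f(z) dz = 2πi · (sum of the residues of f at the poles inside |z| = 9).

The denominator factors as (z + 5)*(z - 1), so the singularities of f are simple poles at z = -5, z = 1.
  |-5|² = 25 < 81 = 9², so this pole is inside the contour.
  |1|² = 1 < 81 = 9², so this pole is inside the contour.

With P(z) = 2*z + 3 and Q(z) = z^2 + 4*z - 5, each pole is simple, so Res(f, z₀) = P(z₀)/Q'(z₀) with Q'(z) = 2*z + 4.
  Res(f, -5) = P(-5)/Q'(-5) = (-7)/(-6) = 7/6
  Res(f, 1) = P(1)/Q'(1) = (5)/(6) = 5/6

Sum of residues inside C: 2
∮_C f(z) dz = 2πi · (2) = 4*I*pi

Final answer: 4*I*pi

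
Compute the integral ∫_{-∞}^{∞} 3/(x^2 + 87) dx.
Let f(z) = 3/(z^2 + 87). The denominator has no real zeros and deg Q - deg P = 2 ≥ 2, so the integral of f over the upper semicircle |z| = R tends to 0 as R → ∞. Closing the contour in the upper half-plane,
  ∫_{-∞}^{∞} f(x) dx = 2πi · Σ Res(f, z_k)  over the poles with Im z_k > 0.

Zeros of the denominator: z^2 + 87 = 0 gives z = ±sqrt(87)*I.
Upper half-plane: z = sqrt(87)*I (simple).

Each pole is a simple zero of Q(z) = z^2 + 87, so Res(f, z₀) = P(z₀)/Q'(z₀) with P(z) = 3, Q'(z) = 2*z:
  Res(f, sqrt(87)*I) = (3)/(2*sqrt(87)*I) = -sqrt(87)*I/58

∫_{-∞}^{∞} f(x) dx = 2πi · (-sqrt(87)*I/58) = sqrt(87)*pi/29

Final answer: sqrt(87)*pi/29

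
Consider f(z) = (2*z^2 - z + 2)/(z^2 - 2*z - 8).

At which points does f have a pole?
The singularities of f are the zeros of the denominator. Factoring,
  z^2 - 2*z - 8 = (z - 4)*(z + 2)
so the candidates are z = 4, z = -2.

Check the numerator P(z) = 2*z^2 - z + 2 at each one:
  P(4) = 30 ≠ 0, so z = 4 is a (simple) pole.
  P(-2) = 12 ≠ 0, so z = -2 is a (simple) pole.

Poles of f: {-2, 4}

Final answer: {-2, 4}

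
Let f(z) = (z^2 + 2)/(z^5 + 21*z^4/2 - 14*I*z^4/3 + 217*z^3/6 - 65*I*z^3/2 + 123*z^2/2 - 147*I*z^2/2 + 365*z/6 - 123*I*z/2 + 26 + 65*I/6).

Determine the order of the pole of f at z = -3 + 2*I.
3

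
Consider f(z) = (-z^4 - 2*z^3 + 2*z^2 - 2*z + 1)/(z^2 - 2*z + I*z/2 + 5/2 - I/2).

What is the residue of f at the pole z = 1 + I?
-4/5 - 14*I/5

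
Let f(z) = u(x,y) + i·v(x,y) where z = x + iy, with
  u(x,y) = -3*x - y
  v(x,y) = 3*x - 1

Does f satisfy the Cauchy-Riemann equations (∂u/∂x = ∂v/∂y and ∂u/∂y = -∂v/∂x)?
∂u/∂x = -3
∂v/∂y = 0
∂u/∂y = -1
∂v/∂x = 3
∂u/∂x ≠ ∂v/∂y and ∂u/∂y ≠ -∂v/∂x; the Cauchy-Riemann equations are not satisfied, so f is not analytic.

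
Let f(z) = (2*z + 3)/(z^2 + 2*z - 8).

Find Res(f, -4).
Write f(z) = P(z)/Q(z) with P(z) = 2*z + 3 and Q(z) = z^2 + 2*z - 8.
The denominator factors as Q(z) = (z - 2)*(z + 4), so z = -4 is a simple zero of Q and P is analytic there; z = -4 is therefore a simple pole and
  Res(f, z₀) = P(z₀)/Q'(z₀).

Q'(z) = 2*z + 2, so Q'(-4) = -6.
P(-4) = -5.

Res(f, -4) = (-5)/(-6) = 5/6

Final answer: 5/6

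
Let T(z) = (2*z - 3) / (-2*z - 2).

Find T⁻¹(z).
Set w = T(z) = (2*z - 3) / (-2*z - 2) and solve for z:
  w*(-2*z - 2) = 2*z - 3
  -2*w + z*(-2*w - 2) + 3 = 0
  z*(-2*w - 2) = 2*w - 3
  z = (3 - 2*w)/(2*w + 2)
Renaming the variable, T⁻¹(z) = (-2*z + 3)/(2*z + 2).
(Check: ad - bc = -10 ≠ 0, so T is invertible.)

Final answer: (-2*z + 3)/(2*z + 2)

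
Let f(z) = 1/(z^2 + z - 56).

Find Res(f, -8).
Write f(z) = P(z)/Q(z) with P(z) = 1 and Q(z) = z^2 + z - 56.
The denominator factors as Q(z) = (z - 7)*(z + 8), so z = -8 is a simple zero of Q and P is analytic there; z = -8 is therefore a simple pole and
  Res(f, z₀) = P(z₀)/Q'(z₀).

Q'(z) = 2*z + 1, so Q'(-8) = -15.
P(-8) = 1.

Res(f, -8) = (1)/(-15) = -1/15

Final answer: -1/15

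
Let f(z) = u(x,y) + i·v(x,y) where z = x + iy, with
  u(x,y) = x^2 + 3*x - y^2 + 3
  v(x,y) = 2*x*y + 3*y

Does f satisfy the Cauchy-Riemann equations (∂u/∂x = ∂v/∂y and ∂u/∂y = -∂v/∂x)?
∂u/∂x = 2*x + 3
∂v/∂y = 2*x + 3
∂u/∂y = -2*y
∂v/∂x = 2*y
∂u/∂x = ∂v/∂y and ∂u/∂y = -∂v/∂x hold identically; f is analytic.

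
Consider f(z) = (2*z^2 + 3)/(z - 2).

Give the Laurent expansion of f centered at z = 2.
Put w = z - (2), i.e. z = w + 2. The denominator is w, so it suffices to rewrite the numerator in powers of w.

P(z) = 2*z^2 + 3
P(w + 2) = 11 + 8*w + 2*w^2

Dividing each term by w:
  f = 11/w + 8 + 2*w

Substituting back w = z - 2:
  f(z) = 11/(z - 2) + 8 + 2*(z - 2)

The series is finite because the numerator is a polynomial; the negative powers form the principal part, and the coefficient of 1/(z - 2) gives Res(f, 2) = 11.

Final answer: 11/(z - 2) + 8 + 2*(z - 2)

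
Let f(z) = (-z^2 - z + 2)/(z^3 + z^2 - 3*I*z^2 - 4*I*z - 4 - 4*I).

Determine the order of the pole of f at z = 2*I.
Factor the denominator:
  z^3 + z^2 - 3*I*z^2 - 4*I*z - 4 - 4*I = (z - 2*I)^2*(z + 1 + I)

The numerator P(z) = -z^2 - z + 2 has P(2*I) = 6 - 2*I ≠ 0, so no factor of (z - 2*I) cancels.
Near z = 2*I we can therefore write f(z) = g(z)/(z - 2*I)^2 with g analytic at 2*I and g(2*I) ≠ 0 (g is the numerator divided by the remaining denominator factors).

Hence z = 2*I is a pole of order 2.

Final answer: 2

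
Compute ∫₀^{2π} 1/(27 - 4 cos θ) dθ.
Call the integral J. The integrand is 2π-periodic and we integrate over a full period, so shifting θ does not change the value (θ → θ + π flips the sign of the trig term). Hence
  J = ∫₀^{2π} dθ/(27 + 4 cos θ).
Put z = e^{iθ}: then cos θ = (z + 1/z)/2, dθ = dz/(iz), and z runs once counterclockwise around |z| = 1:
  J = ∮_{|z|=1} 1/(27 + 4*(z + 1/z)/2) · dz/(iz) = (2/i) ∮_{|z|=1} dz/(4*z^2 + 54*z + 4).
The roots of 4*z^2 + 54*z + 4 are z = (-27 ± sqrt(27^2 - 4^2))/4, with sqrt(713) = sqrt(713); their product is 1, so only z₊ = -27/4 + sqrt(713)/4 lies inside the unit circle (z₋ = -27/4 - sqrt(713)/4 lies outside).
z₊ is a simple zero of q(z) = 4*z^2 + 54*z + 4, so Res(1/q, z₊) = 1/q'(z₊) with q'(z) = 8*z + 54; and q'(z₊) = 4*(z₊ - z₋) = 2*sqrt(713).
Therefore J = (2/i) · 2πi · 1/(2*sqrt(713)) = 2*pi/(sqrt(713)) = 2*sqrt(713)*pi/713

Final answer: 2*sqrt(713)*pi/713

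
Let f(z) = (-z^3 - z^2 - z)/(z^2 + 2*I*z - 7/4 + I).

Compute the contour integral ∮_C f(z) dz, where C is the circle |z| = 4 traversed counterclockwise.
By the residue theorem, ∮_C f(z) dz = 2πi · (sum of the residues of f at the poles inside |z| = 4).

The denominator factors as (z + 1 + I/2)*(z - 1 + 3*I/2), so the singularities of f are simple poles at z = -1 - I/2, z = 1 - 3*I/2.
  |-1 - I/2|² = 5/4 < 16 = 4², so this pole is inside the contour.
  |1 - 3*I/2|² = 13/4 < 16 = 4², so this pole is inside the contour.

With P(z) = -z^3 - z^2 - z and Q(z) = z^2 + 2*I*z - 7/4 + I, each pole is simple, so Res(f, z₀) = P(z₀)/Q'(z₀) with Q'(z) = 2*z + 2*I.
  Res(f, -1 - I/2) = P(-1 - I/2)/Q'(-1 - I/2) = (1/2 + 7*I/8)/(-2 + I) = -1/40 - 9*I/20
  Res(f, 1 - 3*I/2) = P(1 - 3*I/2)/Q'(1 - 3*I/2) = (6 + 45*I/8)/(2 - I) = 51/40 + 69*I/20

Sum of residues inside C: 5/4 + 3*I
∮_C f(z) dz = 2πi · (5/4 + 3*I) = pi*(-6 + 5*I/2)

Final answer: pi*(-6 + 5*I/2)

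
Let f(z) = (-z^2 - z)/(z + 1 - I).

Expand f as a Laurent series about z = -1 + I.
Put w = z - (-1 + I), i.e. z = w - 1 + I. The denominator is w, so it suffices to rewrite the numerator in powers of w.

P(z) = -z^2 - z
P(w - 1 + I) = 1 + I + (1 - 2*I)*w - w^2

Dividing each term by w:
  f = (1 + I)/w + 1 - 2*I - w

Substituting back w = z + 1 - I:
  f(z) = (1 + I)/(z + 1 - I) + 1 - 2*I - (z + 1 - I)

The series is finite because the numerator is a polynomial; the negative powers form the principal part, and the coefficient of 1/(z + 1 - I) gives Res(f, -1 + I) = 1 + I.

Final answer: (1 + I)/(z + 1 - I) + 1 - 2*I - (z + 1 - I)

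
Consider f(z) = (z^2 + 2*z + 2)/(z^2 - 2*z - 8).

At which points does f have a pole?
The singularities of f are the zeros of the denominator. Factoring,
  z^2 - 2*z - 8 = (z + 2)*(z - 4)
so the candidates are z = -2, z = 4.

Check the numerator P(z) = z^2 + 2*z + 2 at each one:
  P(-2) = 2 ≠ 0, so z = -2 is a (simple) pole.
  P(4) = 26 ≠ 0, so z = 4 is a (simple) pole.

Poles of f: {-2, 4}

Final answer: {-2, 4}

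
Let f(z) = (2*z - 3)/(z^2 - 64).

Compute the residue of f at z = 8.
Write f(z) = P(z)/Q(z) with P(z) = 2*z - 3 and Q(z) = z^2 - 64.
The denominator factors as Q(z) = (z - 8)*(z + 8), so z = 8 is a simple zero of Q and P is analytic there; z = 8 is therefore a simple pole and
  Res(f, z₀) = P(z₀)/Q'(z₀).

Q'(z) = 2*z, so Q'(8) = 16.
P(8) = 13.

Res(f, 8) = (13)/(16) = 13/16

Final answer: 13/16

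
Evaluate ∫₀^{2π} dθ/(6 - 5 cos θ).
Call the integral J. The integrand is 2π-periodic and we integrate over a full period, so shifting θ does not change the value (θ → θ + π flips the sign of the trig term). Hence
  J = ∫₀^{2π} dθ/(6 + 5 cos θ).
Put z = e^{iθ}: then cos θ = (z + 1/z)/2, dθ = dz/(iz), and z runs once counterclockwise around |z| = 1:
  J = ∮_{|z|=1} 1/(6 + 5*(z + 1/z)/2) · dz/(iz) = (2/i) ∮_{|z|=1} dz/(5*z^2 + 12*z + 5).
The roots of 5*z^2 + 12*z + 5 are z = (-6 ± sqrt(6^2 - 5^2))/5, with sqrt(11) = sqrt(11); their product is 1, so only z₊ = -6/5 + sqrt(11)/5 lies inside the unit circle (z₋ = -6/5 - sqrt(11)/5 lies outside).
z₊ is a simple zero of q(z) = 5*z^2 + 12*z + 5, so Res(1/q, z₊) = 1/q'(z₊) with q'(z) = 10*z + 12; and q'(z₊) = 5*(z₊ - z₋) = 2*sqrt(11).
Therefore J = (2/i) · 2πi · 1/(2*sqrt(11)) = 2*pi/(sqrt(11)) = 2*sqrt(11)*pi/11

Final answer: 2*sqrt(11)*pi/11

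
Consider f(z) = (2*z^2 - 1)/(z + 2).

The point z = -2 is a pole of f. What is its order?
Factor the denominator:
  z + 2 = (z + 2)

The numerator P(z) = 2*z^2 - 1 has P(-2) = 7 ≠ 0, so no factor of (z + 2) cancels.
Near z = -2 we can therefore write f(z) = g(z)/(z + 2) with g analytic at -2 and g(-2) ≠ 0 (g is just the numerator).

Hence z = -2 is a pole of order 1.

Final answer: 1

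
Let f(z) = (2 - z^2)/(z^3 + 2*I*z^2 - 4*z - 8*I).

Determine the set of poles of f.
The singularities of f are the zeros of the denominator. Factoring,
  z^3 + 2*I*z^2 - 4*z - 8*I = (z - 2)*(z + 2*I)*(z + 2)
so the candidates are z = 2, z = -2*I, z = -2.

Check the numerator P(z) = 2 - z^2 at each one:
  P(2) = -2 ≠ 0, so z = 2 is a (simple) pole.
  P(-2*I) = 6 ≠ 0, so z = -2*I is a (simple) pole.
  P(-2) = -2 ≠ 0, so z = -2 is a (simple) pole.

Poles of f: {-2, -2*I, 2}

Final answer: {-2, -2*I, 2}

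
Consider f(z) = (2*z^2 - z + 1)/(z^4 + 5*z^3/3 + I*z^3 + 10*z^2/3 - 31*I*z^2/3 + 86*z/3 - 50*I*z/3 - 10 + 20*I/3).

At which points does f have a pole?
The singularities of f are the zeros of the denominator. Factoring,
  z^4 + 5*z^3/3 + I*z^3 + 10*z^2/3 - 31*I*z^2/3 + 86*z/3 - 50*I*z/3 - 10 + 20*I/3 = (z + 3 + I)*(z - 1/3)*(z - 2 - 3*I)*(z + 1 + 3*I)
so the candidates are z = -3 - I, z = 1/3, z = 2 + 3*I, z = -1 - 3*I.

Check the numerator P(z) = 2*z^2 - z + 1 at each one:
  P(-3 - I) = 20 + 13*I ≠ 0, so z = -3 - I is a (simple) pole.
  P(1/3) = 8/9 ≠ 0, so z = 1/3 is a (simple) pole.
  P(2 + 3*I) = -11 + 21*I ≠ 0, so z = 2 + 3*I is a (simple) pole.
  P(-1 - 3*I) = -14 + 15*I ≠ 0, so z = -1 - 3*I is a (simple) pole.

Poles of f: {-3 - I, -1 - 3*I, 1/3, 2 + 3*I}

Final answer: {-3 - I, -1 - 3*I, 1/3, 2 + 3*I}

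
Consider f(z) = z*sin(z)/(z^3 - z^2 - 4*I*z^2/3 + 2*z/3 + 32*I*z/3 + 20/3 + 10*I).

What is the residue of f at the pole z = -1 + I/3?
Write f(z) = P(z)/Q(z) with P(z) = z*sin(z) and Q(z) = z^3 - z^2 - 4*I*z^2/3 + 2*z/3 + 32*I*z/3 + 20/3 + 10*I.
The denominator factors as Q(z) = (z + 1 - I/3)*(z - 3 + 2*I)*(z + 1 - 3*I), so z = -1 + I/3 is a simple zero of Q and P is analytic there; z = -1 + I/3 is therefore a simple pole and
  Res(f, z₀) = P(z₀)/Q'(z₀).

Q'(z) = 3*z^2 - 2*z - 8*I*z/3 + 2/3 + 32*I/3, so Q'(-1 + I/3) = 56/9 + 32*I/3.
P(-1 + I/3) = (1 - I/3)*sin(1 - I/3).

Res(f, -1 + I/3) = ((1 - I/3)*sin(1 - I/3))/(56/9 + 32*I/3) = (27/1544 - 129*I/1544)*sin(1 - I/3)

Final answer: (27/1544 - 129*I/1544)*sin(1 - I/3)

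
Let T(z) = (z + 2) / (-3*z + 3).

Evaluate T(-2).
Substitute z = -2:
  numerator:   (-2) + 2 = 0
  denominator: -3*(-2) + 3 = 9
T(-2) = (0)/(9) = 0

Final answer: 0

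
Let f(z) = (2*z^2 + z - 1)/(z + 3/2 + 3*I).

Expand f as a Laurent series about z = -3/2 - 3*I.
Put w = z - (-3/2 - 3*I), i.e. z = w - 3/2 - 3*I. The denominator is w, so it suffices to rewrite the numerator in powers of w.

P(z) = 2*z^2 + z - 1
P(w - 3/2 - 3*I) = -16 + 15*I + (-5 - 12*I)*w + 2*w^2

Dividing each term by w:
  f = (-16 + 15*I)/w - 5 - 12*I + 2*w

Substituting back w = z + 3/2 + 3*I:
  f(z) = (-16 + 15*I)/(z + 3/2 + 3*I) - 5 - 12*I + 2*(z + 3/2 + 3*I)

The series is finite because the numerator is a polynomial; the negative powers form the principal part, and the coefficient of 1/(z + 3/2 + 3*I) gives Res(f, -3/2 - 3*I) = -16 + 15*I.

Final answer: (-16 + 15*I)/(z + 3/2 + 3*I) - 5 - 12*I + 2*(z + 3/2 + 3*I)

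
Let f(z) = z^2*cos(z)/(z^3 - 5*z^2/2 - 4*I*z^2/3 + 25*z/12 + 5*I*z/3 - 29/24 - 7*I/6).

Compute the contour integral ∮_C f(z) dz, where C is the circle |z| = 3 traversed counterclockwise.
pi*(9/10 - 6*I/5)*cos(1/2 + I) + pi*(-141/340 - 37*I/340)*cos(1/2 - 2*I/3) + pi*(-33/68 + 225*I/68)*cos(3/2 + I)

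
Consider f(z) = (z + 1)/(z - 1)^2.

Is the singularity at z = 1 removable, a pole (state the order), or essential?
pole of order 2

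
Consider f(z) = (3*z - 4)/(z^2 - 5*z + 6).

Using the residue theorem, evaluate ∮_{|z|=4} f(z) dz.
By the residue theorem, ∮_C f(z) dz = 2πi · (sum of the residues of f at the poles inside |z| = 4).

The denominator factors as (z - 3)*(z - 2), so the singularities of f are simple poles at z = 3, z = 2.
  |3|² = 9 < 16 = 4², so this pole is inside the contour.
  |2|² = 4 < 16 = 4², so this pole is inside the contour.

With P(z) = 3*z - 4 and Q(z) = z^2 - 5*z + 6, each pole is simple, so Res(f, z₀) = P(z₀)/Q'(z₀) with Q'(z) = 2*z - 5.
  Res(f, 3) = P(3)/Q'(3) = (5)/(1) = 5
  Res(f, 2) = P(2)/Q'(2) = (2)/(-1) = -2

Sum of residues inside C: 3
∮_C f(z) dz = 2πi · (3) = 6*I*pi

Final answer: 6*I*pi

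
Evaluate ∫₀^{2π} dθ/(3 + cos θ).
Let J = ∫₀^{2π} dθ/(3 + cos θ).
Put z = e^{iθ}: then cos θ = (z + 1/z)/2, dθ = dz/(iz), and z runs once counterclockwise around |z| = 1:
  J = ∮_{|z|=1} 1/(3 + (z + 1/z)/2) · dz/(iz) = (2/i) ∮_{|z|=1} dz/(z^2 + 6*z + 1).
The roots of z^2 + 6*z + 1 are z = (-3 ± sqrt(3^2 - 1^2)), with sqrt(8) = 2*sqrt(2); their product is 1, so only z₊ = -3 + 2*sqrt(2) lies inside the unit circle (z₋ = -3 - 2*sqrt(2) lies outside).
z₊ is a simple zero of q(z) = z^2 + 6*z + 1, so Res(1/q, z₊) = 1/q'(z₊) with q'(z) = 2*z + 6; and q'(z₊) = (z₊ - z₋) = 4*sqrt(2).
Therefore J = (2/i) · 2πi · 1/(4*sqrt(2)) = 2*pi/(2*sqrt(2)) = sqrt(2)*pi/2

Final answer: sqrt(2)*pi/2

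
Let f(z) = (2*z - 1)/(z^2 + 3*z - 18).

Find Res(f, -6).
Write f(z) = P(z)/Q(z) with P(z) = 2*z - 1 and Q(z) = z^2 + 3*z - 18.
The denominator factors as Q(z) = (z - 3)*(z + 6), so z = -6 is a simple zero of Q and P is analytic there; z = -6 is therefore a simple pole and
  Res(f, z₀) = P(z₀)/Q'(z₀).

Q'(z) = 2*z + 3, so Q'(-6) = -9.
P(-6) = -13.

Res(f, -6) = (-13)/(-9) = 13/9

Final answer: 13/9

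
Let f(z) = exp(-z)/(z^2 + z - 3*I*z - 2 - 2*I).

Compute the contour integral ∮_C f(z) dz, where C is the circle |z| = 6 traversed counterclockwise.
By the residue theorem, ∮_C f(z) dz = 2πi · (sum of the residues of f at the poles inside |z| = 6).

The denominator factors as (z - 2*I)*(z + 1 - I), so the singularities of f are simple poles at z = 2*I, z = -1 + I.
  |2*I|² = 4 < 36 = 6², so this pole is inside the contour.
  |-1 + I|² = 2 < 36 = 6², so this pole is inside the contour.

With P(z) = exp(-z) and Q(z) = z^2 + z - 3*I*z - 2 - 2*I, each pole is simple, so Res(f, z₀) = P(z₀)/Q'(z₀) with Q'(z) = 2*z + 1 - 3*I.
  Res(f, 2*I) = P(2*I)/Q'(2*I) = (exp(-2*I))/(1 + I) = (1/2 - I/2)*exp(-2*I)
  Res(f, -1 + I) = P(-1 + I)/Q'(-1 + I) = (exp(1 - I))/(-1 - I) = (-1/2 + I/2)*exp(1 - I)

Sum of residues inside C: (1/2 - I/2)*exp(-2*I) + (-1/2 + I/2)*exp(1 - I)
∮_C f(z) dz = 2πi · ((1/2 - I/2)*exp(-2*I) + (-1/2 + I/2)*exp(1 - I)) = pi*(1 + I)*exp(-2*I) + pi*(-1 - I)*exp(1 - I)

Final answer: pi*(1 + I)*exp(-2*I) + pi*(-1 - I)*exp(1 - I)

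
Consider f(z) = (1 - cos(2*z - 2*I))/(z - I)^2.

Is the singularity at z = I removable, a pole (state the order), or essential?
Let u = z - I. The argument of cos is 2*z - 2*I = 2u, so
  f = (1 - cos(2u))/u^2 = ((2u)^2/2 - (2u)^4/24 + ...)/u^2 = 2 - (2/3)*u^2 + ...
The Laurent expansion about u = 0 has no negative powers; equivalently lim_{z→I} f(z) = 2 exists and is finite.
So the singularity is removable.

Final answer: removable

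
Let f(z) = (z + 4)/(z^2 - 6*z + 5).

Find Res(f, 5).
Write f(z) = P(z)/Q(z) with P(z) = z + 4 and Q(z) = z^2 - 6*z + 5.
The denominator factors as Q(z) = (z - 5)*(z - 1), so z = 5 is a simple zero of Q and P is analytic there; z = 5 is therefore a simple pole and
  Res(f, z₀) = P(z₀)/Q'(z₀).

Q'(z) = 2*z - 6, so Q'(5) = 4.
P(5) = 9.

Res(f, 5) = (9)/(4) = 9/4

Final answer: 9/4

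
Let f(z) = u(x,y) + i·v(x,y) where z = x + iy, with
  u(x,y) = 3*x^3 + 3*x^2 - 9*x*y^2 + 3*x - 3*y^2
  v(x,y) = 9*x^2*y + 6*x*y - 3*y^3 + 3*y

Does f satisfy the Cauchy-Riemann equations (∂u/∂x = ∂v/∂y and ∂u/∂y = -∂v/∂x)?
∂u/∂x = 9*x^2 + 6*x - 9*y^2 + 3
∂v/∂y = 9*x^2 + 6*x - 9*y^2 + 3
∂u/∂y = -18*x*y - 6*y
∂v/∂x = 18*x*y + 6*y
∂u/∂x = ∂v/∂y and ∂u/∂y = -∂v/∂x hold identically; f is analytic.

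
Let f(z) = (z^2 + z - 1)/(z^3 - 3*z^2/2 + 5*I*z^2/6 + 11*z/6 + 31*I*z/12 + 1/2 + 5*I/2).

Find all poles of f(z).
The singularities of f are the zeros of the denominator. Factoring,
  z^3 - 3*z^2/2 + 5*I*z^2/6 + 11*z/6 + 31*I*z/12 + 1/2 + 5*I/2 = (z - 3*I/2)*(z + 1/2 + I/3)*(z - 2 + 2*I)
so the candidates are z = 3*I/2, z = -1/2 - I/3, z = 2 - 2*I.

Check the numerator P(z) = z^2 + z - 1 at each one:
  P(3*I/2) = -13/4 + 3*I/2 ≠ 0, so z = 3*I/2 is a (simple) pole.
  P(-1/2 - I/3) = -49/36 ≠ 0, so z = -1/2 - I/3 is a (simple) pole.
  P(2 - 2*I) = 1 - 10*I ≠ 0, so z = 2 - 2*I is a (simple) pole.

Poles of f: {-1/2 - I/3, 3*I/2, 2 - 2*I}

Final answer: {-1/2 - I/3, 3*I/2, 2 - 2*I}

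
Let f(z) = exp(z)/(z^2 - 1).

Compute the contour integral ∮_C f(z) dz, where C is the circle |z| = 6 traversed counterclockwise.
By the residue theorem, ∮_C f(z) dz = 2πi · (sum of the residues of f at the poles inside |z| = 6).

The denominator factors as (z + 1)*(z - 1), so the singularities of f are simple poles at z = -1, z = 1.
  |-1|² = 1 < 36 = 6², so this pole is inside the contour.
  |1|² = 1 < 36 = 6², so this pole is inside the contour.

With P(z) = exp(z) and Q(z) = z^2 - 1, each pole is simple, so Res(f, z₀) = P(z₀)/Q'(z₀) with Q'(z) = 2*z.
  Res(f, -1) = P(-1)/Q'(-1) = (exp(-1))/(-2) = -exp(-1)/2
  Res(f, 1) = P(1)/Q'(1) = (exp(1))/(2) = exp(1)/2

Sum of residues inside C: -exp(-1)/2 + exp(1)/2
∮_C f(z) dz = 2πi · (-exp(-1)/2 + exp(1)/2) = -I*pi*exp(-1) + exp(1)*I*pi

Final answer: -I*pi*exp(-1) + exp(1)*I*pi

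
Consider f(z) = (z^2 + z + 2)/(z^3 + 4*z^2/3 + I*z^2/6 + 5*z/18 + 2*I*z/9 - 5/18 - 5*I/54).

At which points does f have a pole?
{-1 + I/3, -2/3 - I/2, 1/3}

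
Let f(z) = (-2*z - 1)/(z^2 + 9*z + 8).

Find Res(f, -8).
Write f(z) = P(z)/Q(z) with P(z) = -2*z - 1 and Q(z) = z^2 + 9*z + 8.
The denominator factors as Q(z) = (z + 8)*(z + 1), so z = -8 is a simple zero of Q and P is analytic there; z = -8 is therefore a simple pole and
  Res(f, z₀) = P(z₀)/Q'(z₀).

Q'(z) = 2*z + 9, so Q'(-8) = -7.
P(-8) = 15.

Res(f, -8) = (15)/(-7) = -15/7

Final answer: -15/7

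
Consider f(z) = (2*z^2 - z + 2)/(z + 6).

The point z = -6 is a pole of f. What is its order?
1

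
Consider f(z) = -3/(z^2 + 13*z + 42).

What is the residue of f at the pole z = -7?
3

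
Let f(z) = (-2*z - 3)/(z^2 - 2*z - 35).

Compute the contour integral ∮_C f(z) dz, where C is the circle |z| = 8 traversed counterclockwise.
By the residue theorem, ∮_C f(z) dz = 2πi · (sum of the residues of f at the poles inside |z| = 8).

The denominator factors as (z + 5)*(z - 7), so the singularities of f are simple poles at z = -5, z = 7.
  |-5|² = 25 < 64 = 8², so this pole is inside the contour.
  |7|² = 49 < 64 = 8², so this pole is inside the contour.

With P(z) = -2*z - 3 and Q(z) = z^2 - 2*z - 35, each pole is simple, so Res(f, z₀) = P(z₀)/Q'(z₀) with Q'(z) = 2*z - 2.
  Res(f, -5) = P(-5)/Q'(-5) = (7)/(-12) = -7/12
  Res(f, 7) = P(7)/Q'(7) = (-17)/(12) = -17/12

Sum of residues inside C: -2
∮_C f(z) dz = 2πi · (-2) = -4*I*pi

Final answer: -4*I*pi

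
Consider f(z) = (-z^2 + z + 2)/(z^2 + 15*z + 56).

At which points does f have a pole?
{-8, -7}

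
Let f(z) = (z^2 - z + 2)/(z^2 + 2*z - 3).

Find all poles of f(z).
The singularities of f are the zeros of the denominator. Factoring,
  z^2 + 2*z - 3 = (z - 1)*(z + 3)
so the candidates are z = 1, z = -3.

Check the numerator P(z) = z^2 - z + 2 at each one:
  P(1) = 2 ≠ 0, so z = 1 is a (simple) pole.
  P(-3) = 14 ≠ 0, so z = -3 is a (simple) pole.

Poles of f: {-3, 1}

Final answer: {-3, 1}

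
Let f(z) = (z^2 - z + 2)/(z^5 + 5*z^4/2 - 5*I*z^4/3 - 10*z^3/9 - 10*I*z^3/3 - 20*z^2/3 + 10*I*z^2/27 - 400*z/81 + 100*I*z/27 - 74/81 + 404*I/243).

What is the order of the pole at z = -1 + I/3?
Factor the denominator:
  z^5 + 5*z^4/2 - 5*I*z^4/3 - 10*z^3/9 - 10*I*z^3/3 - 20*z^2/3 + 10*I*z^2/27 - 400*z/81 + 100*I*z/27 - 74/81 + 404*I/243 = (z + 1 - I/3)^4*(z - 3/2 - I/3)

The numerator P(z) = z^2 - z + 2 has P(-1 + I/3) = 35/9 - I ≠ 0, so no factor of (z + 1 - I/3) cancels.
Near z = -1 + I/3 we can therefore write f(z) = g(z)/(z + 1 - I/3)^4 with g analytic at -1 + I/3 and g(-1 + I/3) ≠ 0 (g is the numerator divided by the remaining denominator factors).

Hence z = -1 + I/3 is a pole of order 4.

Final answer: 4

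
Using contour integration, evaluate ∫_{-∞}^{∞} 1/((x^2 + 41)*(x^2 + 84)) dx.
Let f(z) = 1/((z^2 + 41)*(z^2 + 84)). The denominator has no real zeros and deg Q - deg P = 4 ≥ 2, so the integral of f over the upper semicircle |z| = R tends to 0 as R → ∞. Closing the contour in the upper half-plane,
  ∫_{-∞}^{∞} f(x) dx = 2πi · Σ Res(f, z_k)  over the poles with Im z_k > 0.

Zeros of the denominator: z^2 + 41 = 0 gives z = ±sqrt(41)*I; z^2 + 84 = 0 gives z = ±2*sqrt(21)*I.
Upper half-plane: z = 2*sqrt(21)*I, z = sqrt(41)*I (simple).

Each pole is a simple zero of Q(z) = z^4 + 125*z^2 + 3444, so Res(f, z₀) = P(z₀)/Q'(z₀) with P(z) = 1, Q'(z) = 4*z^3 + 250*z:
  Res(f, 2*sqrt(21)*I) = (1)/(-172*sqrt(21)*I) = sqrt(21)*I/3612
  Res(f, sqrt(41)*I) = (1)/(86*sqrt(41)*I) = -sqrt(41)*I/3526

Sum of residues: I*(-sqrt(41)/3526 + sqrt(21)/3612)
∫_{-∞}^{∞} f(x) dx = 2πi · (I*(-sqrt(41)/3526 + sqrt(21)/3612)) = pi*(-41*sqrt(21) + 42*sqrt(41))/74046

Final answer: pi*(-41*sqrt(21) + 42*sqrt(41))/74046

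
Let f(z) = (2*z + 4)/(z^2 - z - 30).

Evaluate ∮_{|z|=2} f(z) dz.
By the residue theorem, ∮_C f(z) dz = 2πi · (sum of the residues of f at the poles inside |z| = 2).

The denominator factors as (z + 5)*(z - 6), so the singularities of f are simple poles at z = -5, z = 6.
  |-5|² = 25 > 4 = 2², so this pole is outside the contour.
  |6|² = 36 > 4 = 2², so this pole is outside the contour.

No pole lies inside the contour, so f is analytic on and inside C and the integral is 0 (Cauchy's theorem).

Final answer: 0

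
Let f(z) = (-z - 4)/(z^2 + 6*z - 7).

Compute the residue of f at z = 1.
-5/8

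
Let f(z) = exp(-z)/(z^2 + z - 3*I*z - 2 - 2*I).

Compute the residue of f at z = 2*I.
Write f(z) = P(z)/Q(z) with P(z) = exp(-z) and Q(z) = z^2 + z - 3*I*z - 2 - 2*I.
The denominator factors as Q(z) = (z + 1 - I)*(z - 2*I), so z = 2*I is a simple zero of Q and P is analytic there; z = 2*I is therefore a simple pole and
  Res(f, z₀) = P(z₀)/Q'(z₀).

Q'(z) = 2*z + 1 - 3*I, so Q'(2*I) = 1 + I.
P(2*I) = exp(-2*I).

Res(f, 2*I) = (exp(-2*I))/(1 + I) = (1/2 - I/2)*exp(-2*I)

Final answer: (1/2 - I/2)*exp(-2*I)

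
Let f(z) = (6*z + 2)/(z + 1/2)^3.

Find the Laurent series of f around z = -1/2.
Put w = z - (-1/2), i.e. z = w - 1/2. The denominator is w^3, so it suffices to rewrite the numerator in powers of w.

P(z) = 6*z + 2
P(w - 1/2) = -1 + 6*w

Dividing each term by w^3:
  f = -1/w^3 + 6/w^2

Substituting back w = z + 1/2:
  f(z) = -1/(z + 1/2)^3 + 6/(z + 1/2)^2

The series is finite because the numerator is a polynomial; the negative powers form the principal part.

Final answer: -1/(z + 1/2)^3 + 6/(z + 1/2)^2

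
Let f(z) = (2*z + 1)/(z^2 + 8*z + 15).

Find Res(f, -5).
Write f(z) = P(z)/Q(z) with P(z) = 2*z + 1 and Q(z) = z^2 + 8*z + 15.
The denominator factors as Q(z) = (z + 5)*(z + 3), so z = -5 is a simple zero of Q and P is analytic there; z = -5 is therefore a simple pole and
  Res(f, z₀) = P(z₀)/Q'(z₀).

Q'(z) = 2*z + 8, so Q'(-5) = -2.
P(-5) = -9.

Res(f, -5) = (-9)/(-2) = 9/2

Final answer: 9/2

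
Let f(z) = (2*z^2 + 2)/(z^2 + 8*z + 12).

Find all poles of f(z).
The singularities of f are the zeros of the denominator. Factoring,
  z^2 + 8*z + 12 = (z + 2)*(z + 6)
so the candidates are z = -2, z = -6.

Check the numerator P(z) = 2*z^2 + 2 at each one:
  P(-2) = 10 ≠ 0, so z = -2 is a (simple) pole.
  P(-6) = 74 ≠ 0, so z = -6 is a (simple) pole.

Poles of f: {-6, -2}

Final answer: {-6, -2}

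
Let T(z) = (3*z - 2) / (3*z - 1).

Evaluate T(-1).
5/4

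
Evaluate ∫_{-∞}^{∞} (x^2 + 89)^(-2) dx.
sqrt(89)*pi/15842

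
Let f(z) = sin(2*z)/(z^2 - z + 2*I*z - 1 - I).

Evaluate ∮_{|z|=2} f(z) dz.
By the residue theorem, ∮_C f(z) dz = 2πi · (sum of the residues of f at the poles inside |z| = 2).

The denominator factors as (z + I)*(z - 1 + I), so the singularities of f are simple poles at z = -I, z = 1 - I.
  |-I|² = 1 < 4 = 2², so this pole is inside the contour.
  |1 - I|² = 2 < 4 = 2², so this pole is inside the contour.

With P(z) = sin(2*z) and Q(z) = z^2 - z + 2*I*z - 1 - I, each pole is simple, so Res(f, z₀) = P(z₀)/Q'(z₀) with Q'(z) = 2*z - 1 + 2*I.
  Res(f, -I) = P(-I)/Q'(-I) = (-I*sinh(2))/(-1) = I*sinh(2)
  Res(f, 1 - I) = P(1 - I)/Q'(1 - I) = (sin(2 - 2*I))/(1) = sin(2 - 2*I)

Sum of residues inside C: sin(2 - 2*I) + I*sinh(2)
∮_C f(z) dz = 2πi · (sin(2 - 2*I) + I*sinh(2)) = -2*pi*sinh(2) + 2*I*pi*sin(2 - 2*I)

Final answer: -2*pi*sinh(2) + 2*I*pi*sin(2 - 2*I)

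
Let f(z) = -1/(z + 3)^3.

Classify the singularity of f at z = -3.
Write f(z) = g(z)/(z + 3)^3 with g(z) = -1.
g is entire and g(-3) = -1 ≠ 0, so no factor of (z + 3) cancels: the Laurent expansion of f about z = -3 starts at the power -3, i.e. lim_{z→z₀} (z - z₀)^3 f(z) = -1 is finite and nonzero.
So z = -3 is a pole of order 3.

Final answer: pole of order 3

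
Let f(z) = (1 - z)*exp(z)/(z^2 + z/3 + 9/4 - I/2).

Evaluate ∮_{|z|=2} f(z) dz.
By the residue theorem, ∮_C f(z) dz = 2πi · (sum of the residues of f at the poles inside |z| = 2).

The denominator factors as (z - 3*I/2)*(z + 1/3 + 3*I/2), so the singularities of f are simple poles at z = 3*I/2, z = -1/3 - 3*I/2.
  |3*I/2|² = 9/4 < 4 = 2², so this pole is inside the contour.
  |-1/3 - 3*I/2|² = 85/36 < 4 = 2², so this pole is inside the contour.

With P(z) = (1 - z)*exp(z) and Q(z) = z^2 + z/3 + 9/4 - I/2, each pole is simple, so Res(f, z₀) = P(z₀)/Q'(z₀) with Q'(z) = 2*z + 1/3.
  Res(f, 3*I/2) = P(3*I/2)/Q'(3*I/2) = ((1 - 3*I/2)*exp(3*I/2))/(1/3 + 3*I) = (-75/164 - 63*I/164)*exp(3*I/2)
  Res(f, -1/3 - 3*I/2) = P(-1/3 - 3*I/2)/Q'(-1/3 - 3*I/2) = ((4/3 + 3*I/2)*exp(-1/3 - 3*I/2))/(-1/3 - 3*I) = (-89/164 + 63*I/164)*exp(-1/3 - 3*I/2)

Sum of residues inside C: (-75/164 - 63*I/164)*exp(3*I/2) + (-89/164 + 63*I/164)*exp(-1/3 - 3*I/2)
∮_C f(z) dz = 2πi · ((-75/164 - 63*I/164)*exp(3*I/2) + (-89/164 + 63*I/164)*exp(-1/3 - 3*I/2)) = pi*(-63/82 - 89*I/82)*exp(-1/3 - 3*I/2) + pi*(63/82 - 75*I/82)*exp(3*I/2)

Final answer: pi*(-63/82 - 89*I/82)*exp(-1/3 - 3*I/2) + pi*(63/82 - 75*I/82)*exp(3*I/2)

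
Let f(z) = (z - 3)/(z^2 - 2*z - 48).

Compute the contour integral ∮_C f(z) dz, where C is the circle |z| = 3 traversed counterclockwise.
0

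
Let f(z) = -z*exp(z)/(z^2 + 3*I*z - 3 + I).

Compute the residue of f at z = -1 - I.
Write f(z) = P(z)/Q(z) with P(z) = -z*exp(z) and Q(z) = z^2 + 3*I*z - 3 + I.
The denominator factors as Q(z) = (z - 1 + 2*I)*(z + 1 + I), so z = -1 - I is a simple zero of Q and P is analytic there; z = -1 - I is therefore a simple pole and
  Res(f, z₀) = P(z₀)/Q'(z₀).

Q'(z) = 2*z + 3*I, so Q'(-1 - I) = -2 + I.
P(-1 - I) = (1 + I)*exp(-1 - I).

Res(f, -1 - I) = ((1 + I)*exp(-1 - I))/(-2 + I) = (-1/5 - 3*I/5)*exp(-1 - I)

Final answer: (-1/5 - 3*I/5)*exp(-1 - I)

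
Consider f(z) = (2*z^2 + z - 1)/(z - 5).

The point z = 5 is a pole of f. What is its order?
1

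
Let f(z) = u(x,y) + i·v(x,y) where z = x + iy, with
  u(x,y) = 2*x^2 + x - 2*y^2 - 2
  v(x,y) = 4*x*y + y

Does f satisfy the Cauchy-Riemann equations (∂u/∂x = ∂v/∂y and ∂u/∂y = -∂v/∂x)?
∂u/∂x = 4*x + 1
∂v/∂y = 4*x + 1
∂u/∂y = -4*y
∂v/∂x = 4*y
∂u/∂x = ∂v/∂y and ∂u/∂y = -∂v/∂x hold identically; f is analytic.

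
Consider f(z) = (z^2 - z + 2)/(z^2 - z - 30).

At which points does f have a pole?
The singularities of f are the zeros of the denominator. Factoring,
  z^2 - z - 30 = (z - 6)*(z + 5)
so the candidates are z = 6, z = -5.

Check the numerator P(z) = z^2 - z + 2 at each one:
  P(6) = 32 ≠ 0, so z = 6 is a (simple) pole.
  P(-5) = 32 ≠ 0, so z = -5 is a (simple) pole.

Poles of f: {-5, 6}

Final answer: {-5, 6}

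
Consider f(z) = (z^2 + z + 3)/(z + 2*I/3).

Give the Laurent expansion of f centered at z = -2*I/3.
Put w = z - (-2*I/3), i.e. z = w - 2*I/3. The denominator is w, so it suffices to rewrite the numerator in powers of w.

P(z) = z^2 + z + 3
P(w - 2*I/3) = 23/9 - 2*I/3 + (1 - 4*I/3)*w + w^2

Dividing each term by w:
  f = (23/9 - 2*I/3)/w + 1 - 4*I/3 + w

Substituting back w = z + 2*I/3:
  f(z) = (23/9 - 2*I/3)/(z + 2*I/3) + 1 - 4*I/3 + (z + 2*I/3)

The series is finite because the numerator is a polynomial; the negative powers form the principal part, and the coefficient of 1/(z + 2*I/3) gives Res(f, -2*I/3) = 23/9 - 2*I/3.

Final answer: (23/9 - 2*I/3)/(z + 2*I/3) + 1 - 4*I/3 + (z + 2*I/3)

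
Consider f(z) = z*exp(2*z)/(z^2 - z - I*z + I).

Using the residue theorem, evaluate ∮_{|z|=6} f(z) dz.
pi*(1 + I)*exp(2*I) + pi*(-1 + I)*exp(2)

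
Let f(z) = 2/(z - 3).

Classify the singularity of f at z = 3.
Write f(z) = g(z)/(z - 3) with g(z) = 2.
g is entire and g(3) = 2 ≠ 0, so no factor of (z - 3) cancels: the Laurent expansion of f about z = 3 starts at the power -1, i.e. lim_{z→z₀} (z - z₀) f(z) = 2 is finite and nonzero.
So z = 3 is a pole of order 1.

Final answer: pole of order 1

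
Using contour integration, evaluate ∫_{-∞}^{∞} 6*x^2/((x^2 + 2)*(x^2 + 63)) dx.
6*pi*(-sqrt(2) + 3*sqrt(7))/61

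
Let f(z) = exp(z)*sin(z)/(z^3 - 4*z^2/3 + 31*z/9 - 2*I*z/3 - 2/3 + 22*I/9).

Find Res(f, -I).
(-81/170 - 9*I/85)*exp(-I)*sinh(1)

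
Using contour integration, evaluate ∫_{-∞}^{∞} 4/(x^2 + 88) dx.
sqrt(22)*pi/11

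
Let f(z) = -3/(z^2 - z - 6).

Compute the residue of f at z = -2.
Write f(z) = P(z)/Q(z) with P(z) = -3 and Q(z) = z^2 - z - 6.
The denominator factors as Q(z) = (z + 2)*(z - 3), so z = -2 is a simple zero of Q and P is analytic there; z = -2 is therefore a simple pole and
  Res(f, z₀) = P(z₀)/Q'(z₀).

Q'(z) = 2*z - 1, so Q'(-2) = -5.
P(-2) = -3.

Res(f, -2) = (-3)/(-5) = 3/5

Final answer: 3/5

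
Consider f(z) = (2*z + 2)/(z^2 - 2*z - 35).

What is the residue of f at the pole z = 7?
Write f(z) = P(z)/Q(z) with P(z) = 2*z + 2 and Q(z) = z^2 - 2*z - 35.
The denominator factors as Q(z) = (z - 7)*(z + 5), so z = 7 is a simple zero of Q and P is analytic there; z = 7 is therefore a simple pole and
  Res(f, z₀) = P(z₀)/Q'(z₀).

Q'(z) = 2*z - 2, so Q'(7) = 12.
P(7) = 16.

Res(f, 7) = (16)/(12) = 4/3

Final answer: 4/3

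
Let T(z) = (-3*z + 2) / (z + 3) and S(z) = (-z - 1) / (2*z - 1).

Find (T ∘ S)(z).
(T ∘ S)(z) = T(S(z)) = ((-3)*S(z) + (2))/((1)*S(z) + (3)). Multiply numerator and denominator by 2*z - 1:
  numerator:   (-3)*(-z - 1) + (2)*(2*z - 1) = 7*z + 1
  denominator: (1)*(-z - 1) + (3)*(2*z - 1) = 5*z - 4
(T ∘ S)(z) = (7*z + 1)/(5*z - 4)

Final answer: (7*z + 1)/(5*z - 4)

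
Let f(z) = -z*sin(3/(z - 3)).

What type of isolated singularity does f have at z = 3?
essential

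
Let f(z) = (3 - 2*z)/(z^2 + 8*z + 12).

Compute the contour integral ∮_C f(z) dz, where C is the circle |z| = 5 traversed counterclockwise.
7*I*pi/2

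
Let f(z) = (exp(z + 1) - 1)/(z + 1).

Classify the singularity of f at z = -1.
removable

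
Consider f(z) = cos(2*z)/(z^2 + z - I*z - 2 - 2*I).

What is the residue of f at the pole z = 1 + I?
Write f(z) = P(z)/Q(z) with P(z) = cos(2*z) and Q(z) = z^2 + z - I*z - 2 - 2*I.
The denominator factors as Q(z) = (z - 1 - I)*(z + 2), so z = 1 + I is a simple zero of Q and P is analytic there; z = 1 + I is therefore a simple pole and
  Res(f, z₀) = P(z₀)/Q'(z₀).

Q'(z) = 2*z + 1 - I, so Q'(1 + I) = 3 + I.
P(1 + I) = cos(2 + 2*I).

Res(f, 1 + I) = (cos(2 + 2*I))/(3 + I) = (3/10 - I/10)*cos(2 + 2*I)

Final answer: (3/10 - I/10)*cos(2 + 2*I)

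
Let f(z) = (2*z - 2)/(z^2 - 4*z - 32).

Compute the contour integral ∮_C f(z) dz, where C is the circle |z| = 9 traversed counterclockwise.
By the residue theorem, ∮_C f(z) dz = 2πi · (sum of the residues of f at the poles inside |z| = 9).

The denominator factors as (z + 4)*(z - 8), so the singularities of f are simple poles at z = -4, z = 8.
  |-4|² = 16 < 81 = 9², so this pole is inside the contour.
  |8|² = 64 < 81 = 9², so this pole is inside the contour.

With P(z) = 2*z - 2 and Q(z) = z^2 - 4*z - 32, each pole is simple, so Res(f, z₀) = P(z₀)/Q'(z₀) with Q'(z) = 2*z - 4.
  Res(f, -4) = P(-4)/Q'(-4) = (-10)/(-12) = 5/6
  Res(f, 8) = P(8)/Q'(8) = (14)/(12) = 7/6

Sum of residues inside C: 2
∮_C f(z) dz = 2πi · (2) = 4*I*pi

Final answer: 4*I*pi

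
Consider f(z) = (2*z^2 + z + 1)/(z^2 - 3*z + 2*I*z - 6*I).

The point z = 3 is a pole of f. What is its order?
1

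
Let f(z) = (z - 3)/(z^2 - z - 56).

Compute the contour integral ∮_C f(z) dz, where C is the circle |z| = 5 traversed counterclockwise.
By the residue theorem, ∮_C f(z) dz = 2πi · (sum of the residues of f at the poles inside |z| = 5).

The denominator factors as (z - 8)*(z + 7), so the singularities of f are simple poles at z = 8, z = -7.
  |8|² = 64 > 25 = 5², so this pole is outside the contour.
  |-7|² = 49 > 25 = 5², so this pole is outside the contour.

No pole lies inside the contour, so f is analytic on and inside C and the integral is 0 (Cauchy's theorem).

Final answer: 0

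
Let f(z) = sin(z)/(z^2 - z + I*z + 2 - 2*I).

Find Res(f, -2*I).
Write f(z) = P(z)/Q(z) with P(z) = sin(z) and Q(z) = z^2 - z + I*z + 2 - 2*I.
The denominator factors as Q(z) = (z + 2*I)*(z - 1 - I), so z = -2*I is a simple zero of Q and P is analytic there; z = -2*I is therefore a simple pole and
  Res(f, z₀) = P(z₀)/Q'(z₀).

Q'(z) = 2*z - 1 + I, so Q'(-2*I) = -1 - 3*I.
P(-2*I) = -I*sinh(2).

Res(f, -2*I) = (-I*sinh(2))/(-1 - 3*I) = (3/10 + I/10)*sinh(2)

Final answer: (3/10 + I/10)*sinh(2)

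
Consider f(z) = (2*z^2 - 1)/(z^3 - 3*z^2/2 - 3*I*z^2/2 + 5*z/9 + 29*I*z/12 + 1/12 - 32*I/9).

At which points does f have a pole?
The singularities of f are the zeros of the denominator. Factoring,
  z^3 - 3*z^2/2 - 3*I*z^2/2 + 5*z/9 + 29*I*z/12 + 1/12 - 32*I/9 = (z - 3/2 - I)*(z - 2/3 + I)*(z + 2/3 - 3*I/2)
so the candidates are z = 3/2 + I, z = 2/3 - I, z = -2/3 + 3*I/2.

Check the numerator P(z) = 2*z^2 - 1 at each one:
  P(3/2 + I) = 3/2 + 6*I ≠ 0, so z = 3/2 + I is a (simple) pole.
  P(2/3 - I) = -19/9 - 8*I/3 ≠ 0, so z = 2/3 - I is a (simple) pole.
  P(-2/3 + 3*I/2) = -83/18 - 4*I ≠ 0, so z = -2/3 + 3*I/2 is a (simple) pole.

Poles of f: {-2/3 + 3*I/2, 2/3 - I, 3/2 + I}

Final answer: {-2/3 + 3*I/2, 2/3 - I, 3/2 + I}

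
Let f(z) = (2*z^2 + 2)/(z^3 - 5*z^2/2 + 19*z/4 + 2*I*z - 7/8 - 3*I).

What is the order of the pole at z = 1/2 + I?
Factor the denominator:
  z^3 - 5*z^2/2 + 19*z/4 + 2*I*z - 7/8 - 3*I = (z - 1/2 - I)^2*(z - 3/2 + 2*I)

The numerator P(z) = 2*z^2 + 2 has P(1/2 + I) = 1/2 + 2*I ≠ 0, so no factor of (z - 1/2 - I) cancels.
Near z = 1/2 + I we can therefore write f(z) = g(z)/(z - 1/2 - I)^2 with g analytic at 1/2 + I and g(1/2 + I) ≠ 0 (g is the numerator divided by the remaining denominator factors).

Hence z = 1/2 + I is a pole of order 2.

Final answer: 2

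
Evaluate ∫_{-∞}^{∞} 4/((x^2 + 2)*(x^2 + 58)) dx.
pi*(-sqrt(58) + 29*sqrt(2))/812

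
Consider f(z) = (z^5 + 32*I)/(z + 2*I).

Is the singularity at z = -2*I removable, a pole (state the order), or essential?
The numerator vanishes at z = -2*I ((-2*I)^5 = -32*I), so it is divisible by z + 2*I:
  z^5 + 32*I = (z + 2*I)*(z^4 - 2*I*z^3 - 4*z^2 + 8*I*z + 16)
Hence for z ≠ -2*I, f(z) = z^4 - 2*I*z^3 - 4*z^2 + 8*I*z + 16, a polynomial, and lim_{z→-2*I} f(z) = 80 is finite.
So the singularity is removable.

Final answer: removable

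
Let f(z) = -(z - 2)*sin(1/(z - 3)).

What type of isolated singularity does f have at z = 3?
essential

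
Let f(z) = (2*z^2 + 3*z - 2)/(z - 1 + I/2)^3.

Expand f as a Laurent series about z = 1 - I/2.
Put w = z - (1 - I/2), i.e. z = w + 1 - I/2. The denominator is w^3, so it suffices to rewrite the numerator in powers of w.

P(z) = 2*z^2 + 3*z - 2
P(w + 1 - I/2) = 5/2 - 7*I/2 + (7 - 2*I)*w + 2*w^2

Dividing each term by w^3:
  f = (5/2 - 7*I/2)/w^3 + (7 - 2*I)/w^2 + 2/w

Substituting back w = z - 1 + I/2:
  f(z) = (5/2 - 7*I/2)/(z - 1 + I/2)^3 + (7 - 2*I)/(z - 1 + I/2)^2 + 2/(z - 1 + I/2)

The series is finite because the numerator is a polynomial; the negative powers form the principal part, and the coefficient of 1/(z - 1 + I/2) gives Res(f, 1 - I/2) = 2.

Final answer: (5/2 - 7*I/2)/(z - 1 + I/2)^3 + (7 - 2*I)/(z - 1 + I/2)^2 + 2/(z - 1 + I/2)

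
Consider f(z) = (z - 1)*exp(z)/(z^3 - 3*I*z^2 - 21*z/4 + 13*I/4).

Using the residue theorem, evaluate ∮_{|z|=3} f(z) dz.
By the residue theorem, ∮_C f(z) dz = 2πi · (sum of the residues of f at the poles inside |z| = 3).

The denominator factors as (z + 3/2 - I)*(z - 3/2 - I)*(z - I), so the singularities of f are simple poles at z = -3/2 + I, z = 3/2 + I, z = I.
  |-3/2 + I|² = 13/4 < 9 = 3², so this pole is inside the contour.
  |3/2 + I|² = 13/4 < 9 = 3², so this pole is inside the contour.
  |I|² = 1 < 9 = 3², so this pole is inside the contour.

With P(z) = (z - 1)*exp(z) and Q(z) = z^3 - 3*I*z^2 - 21*z/4 + 13*I/4, each pole is simple, so Res(f, z₀) = P(z₀)/Q'(z₀) with Q'(z) = 3*z^2 - 6*I*z - 21/4.
  Res(f, -3/2 + I) = P(-3/2 + I)/Q'(-3/2 + I) = ((-5/2 + I)*exp(-3/2 + I))/(9/2) = (-5/9 + 2*I/9)*exp(-3/2 + I)
  Res(f, 3/2 + I) = P(3/2 + I)/Q'(3/2 + I) = ((1/2 + I)*exp(3/2 + I))/(9/2) = (1/9 + 2*I/9)*exp(3/2 + I)
  Res(f, I) = P(I)/Q'(I) = ((-1 + I)*exp(I))/(-9/4) = (4/9 - 4*I/9)*exp(I)

Sum of residues inside C: (-5/9 + 2*I/9)*exp(-3/2 + I) + (4/9 - 4*I/9)*exp(I) + (1/9 + 2*I/9)*exp(3/2 + I)
∮_C f(z) dz = 2πi · ((-5/9 + 2*I/9)*exp(-3/2 + I) + (4/9 - 4*I/9)*exp(I) + (1/9 + 2*I/9)*exp(3/2 + I)) = pi*(-4/9 + 2*I/9)*exp(3/2 + I) + pi*(-4/9 - 10*I/9)*exp(-3/2 + I) + pi*(8/9 + 8*I/9)*exp(I)

Final answer: pi*(-4/9 + 2*I/9)*exp(3/2 + I) + pi*(-4/9 - 10*I/9)*exp(-3/2 + I) + pi*(8/9 + 8*I/9)*exp(I)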